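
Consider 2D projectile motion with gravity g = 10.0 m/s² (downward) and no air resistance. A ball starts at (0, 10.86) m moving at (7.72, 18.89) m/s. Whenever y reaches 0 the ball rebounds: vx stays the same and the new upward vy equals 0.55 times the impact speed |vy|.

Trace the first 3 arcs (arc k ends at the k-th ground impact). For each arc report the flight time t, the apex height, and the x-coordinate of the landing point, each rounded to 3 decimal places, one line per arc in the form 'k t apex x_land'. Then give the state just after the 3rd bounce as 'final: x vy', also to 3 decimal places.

Arc 1: start y=10.860, vy=18.890 → t=4.285, apex=28.702, x_land=33.079, impact vy=-23.959
  bounce: vy ← 0.55·23.959 = 13.177
Arc 2: start y=0.000, vy=13.177 → t=2.635, apex=8.682, x_land=53.425, impact vy=-13.177
  bounce: vy ← 0.55·13.177 = 7.248
Arc 3: start y=0.000, vy=7.248 → t=1.450, apex=2.626, x_land=64.616, impact vy=-7.248
  bounce: vy ← 0.55·7.248 = 3.986

1 4.285 28.702 33.079
2 2.635 8.682 53.425
3 1.450 2.626 64.616
final: 64.616 3.986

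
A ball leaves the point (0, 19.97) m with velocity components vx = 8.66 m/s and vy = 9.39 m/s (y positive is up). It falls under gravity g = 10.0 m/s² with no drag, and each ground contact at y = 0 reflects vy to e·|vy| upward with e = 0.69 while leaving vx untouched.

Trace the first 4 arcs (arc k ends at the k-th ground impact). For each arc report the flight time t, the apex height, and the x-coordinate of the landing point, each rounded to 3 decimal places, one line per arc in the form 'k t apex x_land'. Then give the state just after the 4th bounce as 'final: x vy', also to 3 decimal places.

1 3.147 24.379 27.254
2 3.047 11.607 53.643
3 2.103 5.526 71.851
4 1.451 2.631 84.414
final: 84.414 5.005

Arc 1: start y=19.970, vy=9.390 → t=3.147, apex=24.379, x_land=27.254, impact vy=-22.081
  bounce: vy ← 0.69·22.081 = 15.236
Arc 2: start y=0.000, vy=15.236 → t=3.047, apex=11.607, x_land=53.643, impact vy=-15.236
  bounce: vy ← 0.69·15.236 = 10.513
Arc 3: start y=0.000, vy=10.513 → t=2.103, apex=5.526, x_land=71.851, impact vy=-10.513
  bounce: vy ← 0.69·10.513 = 7.254
Arc 4: start y=0.000, vy=7.254 → t=1.451, apex=2.631, x_land=84.414, impact vy=-7.254
  bounce: vy ← 0.69·7.254 = 5.005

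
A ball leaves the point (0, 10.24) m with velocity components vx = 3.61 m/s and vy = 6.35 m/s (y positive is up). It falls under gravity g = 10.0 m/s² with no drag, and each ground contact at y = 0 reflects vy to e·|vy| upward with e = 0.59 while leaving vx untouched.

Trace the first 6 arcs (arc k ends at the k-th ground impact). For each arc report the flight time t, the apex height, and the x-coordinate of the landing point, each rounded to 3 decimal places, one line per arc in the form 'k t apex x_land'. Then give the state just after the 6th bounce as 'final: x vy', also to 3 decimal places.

Arc 1: start y=10.240, vy=6.350 → t=2.201, apex=12.256, x_land=7.944, impact vy=-15.656
  bounce: vy ← 0.59·15.656 = 9.237
Arc 2: start y=0.000, vy=9.237 → t=1.847, apex=4.266, x_land=14.614, impact vy=-9.237
  bounce: vy ← 0.59·9.237 = 5.450
Arc 3: start y=0.000, vy=5.450 → t=1.090, apex=1.485, x_land=18.549, impact vy=-5.450
  bounce: vy ← 0.59·5.450 = 3.215
Arc 4: start y=0.000, vy=3.215 → t=0.643, apex=0.517, x_land=20.870, impact vy=-3.215
  bounce: vy ← 0.59·3.215 = 1.897
Arc 5: start y=0.000, vy=1.897 → t=0.379, apex=0.180, x_land=22.240, impact vy=-1.897
  bounce: vy ← 0.59·1.897 = 1.119
Arc 6: start y=0.000, vy=1.119 → t=0.224, apex=0.063, x_land=23.048, impact vy=-1.119
  bounce: vy ← 0.59·1.119 = 0.660

1 2.201 12.256 7.944
2 1.847 4.266 14.614
3 1.090 1.485 18.549
4 0.643 0.517 20.870
5 0.379 0.180 22.240
6 0.224 0.063 23.048
final: 23.048 0.660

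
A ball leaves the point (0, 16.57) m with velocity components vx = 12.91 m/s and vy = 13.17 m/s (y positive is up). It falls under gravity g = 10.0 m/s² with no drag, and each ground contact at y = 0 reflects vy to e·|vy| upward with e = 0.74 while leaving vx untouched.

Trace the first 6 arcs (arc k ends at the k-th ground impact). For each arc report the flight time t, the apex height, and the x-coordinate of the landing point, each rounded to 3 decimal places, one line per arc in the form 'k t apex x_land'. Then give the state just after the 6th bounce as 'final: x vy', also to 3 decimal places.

Arc 1: start y=16.570, vy=13.170 → t=3.564, apex=25.242, x_land=46.010, impact vy=-22.469
  bounce: vy ← 0.74·22.469 = 16.627
Arc 2: start y=0.000, vy=16.627 → t=3.325, apex=13.823, x_land=88.941, impact vy=-16.627
  bounce: vy ← 0.74·16.627 = 12.304
Arc 3: start y=0.000, vy=12.304 → t=2.461, apex=7.569, x_land=120.709, impact vy=-12.304
  bounce: vy ← 0.74·12.304 = 9.105
Arc 4: start y=0.000, vy=9.105 → t=1.821, apex=4.145, x_land=144.218, impact vy=-9.105
  bounce: vy ← 0.74·9.105 = 6.738
Arc 5: start y=0.000, vy=6.738 → t=1.348, apex=2.270, x_land=161.615, impact vy=-6.738
  bounce: vy ← 0.74·6.738 = 4.986
Arc 6: start y=0.000, vy=4.986 → t=0.997, apex=1.243, x_land=174.488, impact vy=-4.986
  bounce: vy ← 0.74·4.986 = 3.690

1 3.564 25.242 46.010
2 3.325 13.823 88.941
3 2.461 7.569 120.709
4 1.821 4.145 144.218
5 1.348 2.270 161.615
6 0.997 1.243 174.488
final: 174.488 3.690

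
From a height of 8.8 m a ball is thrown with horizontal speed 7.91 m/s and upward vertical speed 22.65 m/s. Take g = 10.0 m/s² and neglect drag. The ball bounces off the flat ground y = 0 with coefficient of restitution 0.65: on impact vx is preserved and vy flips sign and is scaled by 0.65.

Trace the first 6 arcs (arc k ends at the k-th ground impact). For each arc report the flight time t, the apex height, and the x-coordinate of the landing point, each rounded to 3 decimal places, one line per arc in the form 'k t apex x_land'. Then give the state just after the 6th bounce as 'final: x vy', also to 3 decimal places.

Arc 1: start y=8.800, vy=22.650 → t=4.890, apex=34.451, x_land=38.679, impact vy=-26.249
  bounce: vy ← 0.65·26.249 = 17.062
Arc 2: start y=0.000, vy=17.062 → t=3.412, apex=14.556, x_land=65.671, impact vy=-17.062
  bounce: vy ← 0.65·17.062 = 11.090
Arc 3: start y=0.000, vy=11.090 → t=2.218, apex=6.150, x_land=83.216, impact vy=-11.090
  bounce: vy ← 0.65·11.090 = 7.209
Arc 4: start y=0.000, vy=7.209 → t=1.442, apex=2.598, x_land=94.620, impact vy=-7.209
  bounce: vy ← 0.65·7.209 = 4.686
Arc 5: start y=0.000, vy=4.686 → t=0.937, apex=1.098, x_land=102.033, impact vy=-4.686
  bounce: vy ← 0.65·4.686 = 3.046
Arc 6: start y=0.000, vy=3.046 → t=0.609, apex=0.464, x_land=106.851, impact vy=-3.046
  bounce: vy ← 0.65·3.046 = 1.980

1 4.890 34.451 38.679
2 3.412 14.556 65.671
3 2.218 6.150 83.216
4 1.442 2.598 94.620
5 0.937 1.098 102.033
6 0.609 0.464 106.851
final: 106.851 1.980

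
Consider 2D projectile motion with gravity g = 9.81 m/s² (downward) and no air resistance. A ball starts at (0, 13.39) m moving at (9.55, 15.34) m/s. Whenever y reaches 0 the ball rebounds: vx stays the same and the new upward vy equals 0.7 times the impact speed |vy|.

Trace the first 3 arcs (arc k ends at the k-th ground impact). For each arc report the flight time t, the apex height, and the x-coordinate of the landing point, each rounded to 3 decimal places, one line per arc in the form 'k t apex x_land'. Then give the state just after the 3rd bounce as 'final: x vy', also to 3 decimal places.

1 3.839 25.384 36.658
2 3.185 12.438 67.074
3 2.229 6.095 88.364
final: 88.364 7.655

Arc 1: start y=13.390, vy=15.340 → t=3.839, apex=25.384, x_land=36.658, impact vy=-22.317
  bounce: vy ← 0.7·22.317 = 15.622
Arc 2: start y=0.000, vy=15.622 → t=3.185, apex=12.438, x_land=67.074, impact vy=-15.622
  bounce: vy ← 0.7·15.622 = 10.935
Arc 3: start y=0.000, vy=10.935 → t=2.229, apex=6.095, x_land=88.364, impact vy=-10.935
  bounce: vy ← 0.7·10.935 = 7.655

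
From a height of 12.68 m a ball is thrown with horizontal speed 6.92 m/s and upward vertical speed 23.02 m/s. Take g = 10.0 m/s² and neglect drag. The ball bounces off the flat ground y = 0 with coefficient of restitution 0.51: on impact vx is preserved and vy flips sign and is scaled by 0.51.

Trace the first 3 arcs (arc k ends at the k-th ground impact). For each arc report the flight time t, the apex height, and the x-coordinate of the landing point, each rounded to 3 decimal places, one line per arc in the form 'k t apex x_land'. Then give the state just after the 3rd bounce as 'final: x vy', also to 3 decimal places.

Arc 1: start y=12.680, vy=23.020 → t=5.101, apex=39.176, x_land=35.300, impact vy=-27.991
  bounce: vy ← 0.51·27.991 = 14.276
Arc 2: start y=0.000, vy=14.276 → t=2.855, apex=10.190, x_land=55.057, impact vy=-14.276
  bounce: vy ← 0.51·14.276 = 7.281
Arc 3: start y=0.000, vy=7.281 → t=1.456, apex=2.650, x_land=65.134, impact vy=-7.281
  bounce: vy ← 0.51·7.281 = 3.713

1 5.101 39.176 35.300
2 2.855 10.190 55.057
3 1.456 2.650 65.134
final: 65.134 3.713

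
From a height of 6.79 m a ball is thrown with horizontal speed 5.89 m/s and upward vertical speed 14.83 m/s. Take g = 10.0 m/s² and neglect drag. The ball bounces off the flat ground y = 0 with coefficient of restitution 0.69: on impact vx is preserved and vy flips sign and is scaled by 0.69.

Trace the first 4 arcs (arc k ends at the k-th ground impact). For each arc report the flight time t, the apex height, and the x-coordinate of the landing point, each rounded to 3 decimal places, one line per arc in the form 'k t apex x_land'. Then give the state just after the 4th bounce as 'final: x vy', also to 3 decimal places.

Arc 1: start y=6.790, vy=14.830 → t=3.369, apex=17.786, x_land=19.844, impact vy=-18.861
  bounce: vy ← 0.69·18.861 = 13.014
Arc 2: start y=0.000, vy=13.014 → t=2.603, apex=8.468, x_land=35.174, impact vy=-13.014
  bounce: vy ← 0.69·13.014 = 8.980
Arc 3: start y=0.000, vy=8.980 → t=1.796, apex=4.032, x_land=45.752, impact vy=-8.980
  bounce: vy ← 0.69·8.980 = 6.196
Arc 4: start y=0.000, vy=6.196 → t=1.239, apex=1.919, x_land=53.051, impact vy=-6.196
  bounce: vy ← 0.69·6.196 = 4.275

1 3.369 17.786 19.844
2 2.603 8.468 35.174
3 1.796 4.032 45.752
4 1.239 1.919 53.051
final: 53.051 4.275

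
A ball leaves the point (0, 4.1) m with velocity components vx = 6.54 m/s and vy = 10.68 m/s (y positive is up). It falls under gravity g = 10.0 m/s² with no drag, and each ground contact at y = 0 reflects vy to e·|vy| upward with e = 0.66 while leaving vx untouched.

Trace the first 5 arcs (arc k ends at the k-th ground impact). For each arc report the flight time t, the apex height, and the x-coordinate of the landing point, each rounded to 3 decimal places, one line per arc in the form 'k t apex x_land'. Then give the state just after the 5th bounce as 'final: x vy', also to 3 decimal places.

Arc 1: start y=4.100, vy=10.680 → t=2.468, apex=9.803, x_land=16.142, impact vy=-14.002
  bounce: vy ← 0.66·14.002 = 9.241
Arc 2: start y=0.000, vy=9.241 → t=1.848, apex=4.270, x_land=28.230, impact vy=-9.241
  bounce: vy ← 0.66·9.241 = 6.099
Arc 3: start y=0.000, vy=6.099 → t=1.220, apex=1.860, x_land=36.208, impact vy=-6.099
  bounce: vy ← 0.66·6.099 = 4.026
Arc 4: start y=0.000, vy=4.026 → t=0.805, apex=0.810, x_land=41.473, impact vy=-4.026
  bounce: vy ← 0.66·4.026 = 2.657
Arc 5: start y=0.000, vy=2.657 → t=0.531, apex=0.353, x_land=44.949, impact vy=-2.657
  bounce: vy ← 0.66·2.657 = 1.754

1 2.468 9.803 16.142
2 1.848 4.270 28.230
3 1.220 1.860 36.208
4 0.805 0.810 41.473
5 0.531 0.353 44.949
final: 44.949 1.754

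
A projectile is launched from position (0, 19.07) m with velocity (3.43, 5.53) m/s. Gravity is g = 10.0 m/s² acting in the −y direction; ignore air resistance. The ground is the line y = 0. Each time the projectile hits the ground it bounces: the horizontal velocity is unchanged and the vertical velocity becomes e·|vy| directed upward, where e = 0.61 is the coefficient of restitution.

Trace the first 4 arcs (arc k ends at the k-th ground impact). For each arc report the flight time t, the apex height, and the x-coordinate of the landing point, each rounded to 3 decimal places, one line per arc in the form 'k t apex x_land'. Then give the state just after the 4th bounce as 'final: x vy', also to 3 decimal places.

1 2.583 20.599 8.859
2 2.476 7.665 17.352
3 1.511 2.852 22.533
4 0.921 1.061 25.694
final: 25.694 2.810

Arc 1: start y=19.070, vy=5.530 → t=2.583, apex=20.599, x_land=8.859, impact vy=-20.297
  bounce: vy ← 0.61·20.297 = 12.381
Arc 2: start y=0.000, vy=12.381 → t=2.476, apex=7.665, x_land=17.352, impact vy=-12.381
  bounce: vy ← 0.61·12.381 = 7.553
Arc 3: start y=0.000, vy=7.553 → t=1.511, apex=2.852, x_land=22.533, impact vy=-7.553
  bounce: vy ← 0.61·7.553 = 4.607
Arc 4: start y=0.000, vy=4.607 → t=0.921, apex=1.061, x_land=25.694, impact vy=-4.607
  bounce: vy ← 0.61·4.607 = 2.810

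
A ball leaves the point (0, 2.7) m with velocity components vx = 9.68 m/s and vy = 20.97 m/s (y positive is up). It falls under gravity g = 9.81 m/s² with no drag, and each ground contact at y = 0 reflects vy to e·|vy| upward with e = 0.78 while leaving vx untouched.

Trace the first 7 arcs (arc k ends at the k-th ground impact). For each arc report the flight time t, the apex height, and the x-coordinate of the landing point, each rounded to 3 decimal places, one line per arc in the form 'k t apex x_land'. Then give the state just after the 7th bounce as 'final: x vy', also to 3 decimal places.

Arc 1: start y=2.700, vy=20.970 → t=4.400, apex=25.113, x_land=42.595, impact vy=-22.197
  bounce: vy ← 0.78·22.197 = 17.314
Arc 2: start y=0.000, vy=17.314 → t=3.530, apex=15.279, x_land=76.764, impact vy=-17.314
  bounce: vy ← 0.78·17.314 = 13.505
Arc 3: start y=0.000, vy=13.505 → t=2.753, apex=9.296, x_land=103.415, impact vy=-13.505
  bounce: vy ← 0.78·13.505 = 10.534
Arc 4: start y=0.000, vy=10.534 → t=2.148, apex=5.655, x_land=124.204, impact vy=-10.534
  bounce: vy ← 0.78·10.534 = 8.216
Arc 5: start y=0.000, vy=8.216 → t=1.675, apex=3.441, x_land=140.419, impact vy=-8.216
  bounce: vy ← 0.78·8.216 = 6.409
Arc 6: start y=0.000, vy=6.409 → t=1.307, apex=2.093, x_land=153.066, impact vy=-6.409
  bounce: vy ← 0.78·6.409 = 4.999
Arc 7: start y=0.000, vy=4.999 → t=1.019, apex=1.274, x_land=162.931, impact vy=-4.999
  bounce: vy ← 0.78·4.999 = 3.899

1 4.400 25.113 42.595
2 3.530 15.279 76.764
3 2.753 9.296 103.415
4 2.148 5.655 124.204
5 1.675 3.441 140.419
6 1.307 2.093 153.066
7 1.019 1.274 162.931
final: 162.931 3.899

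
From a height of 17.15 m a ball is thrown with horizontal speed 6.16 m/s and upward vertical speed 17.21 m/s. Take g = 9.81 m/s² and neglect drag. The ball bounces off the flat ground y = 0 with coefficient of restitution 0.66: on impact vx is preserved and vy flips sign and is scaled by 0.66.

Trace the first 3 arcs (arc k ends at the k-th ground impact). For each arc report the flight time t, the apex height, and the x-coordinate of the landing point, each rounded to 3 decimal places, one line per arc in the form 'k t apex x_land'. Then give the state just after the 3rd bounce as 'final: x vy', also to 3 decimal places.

1 4.318 32.246 26.601
2 3.384 14.046 47.449
3 2.234 6.119 61.209
final: 61.209 7.231

Arc 1: start y=17.150, vy=17.210 → t=4.318, apex=32.246, x_land=26.601, impact vy=-25.153
  bounce: vy ← 0.66·25.153 = 16.601
Arc 2: start y=0.000, vy=16.601 → t=3.384, apex=14.046, x_land=47.449, impact vy=-16.601
  bounce: vy ← 0.66·16.601 = 10.957
Arc 3: start y=0.000, vy=10.957 → t=2.234, apex=6.119, x_land=61.209, impact vy=-10.957
  bounce: vy ← 0.66·10.957 = 7.231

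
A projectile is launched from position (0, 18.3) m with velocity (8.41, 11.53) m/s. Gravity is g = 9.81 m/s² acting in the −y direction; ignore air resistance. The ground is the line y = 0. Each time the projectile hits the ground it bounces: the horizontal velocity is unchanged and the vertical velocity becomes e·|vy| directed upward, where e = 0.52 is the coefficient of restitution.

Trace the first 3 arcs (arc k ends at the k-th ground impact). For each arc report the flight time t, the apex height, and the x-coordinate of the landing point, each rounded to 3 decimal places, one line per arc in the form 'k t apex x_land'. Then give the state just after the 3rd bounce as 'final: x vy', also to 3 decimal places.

1 3.436 25.076 28.900
2 2.351 6.780 48.676
3 1.223 1.833 58.959
final: 58.959 3.119

Arc 1: start y=18.300, vy=11.530 → t=3.436, apex=25.076, x_land=28.900, impact vy=-22.181
  bounce: vy ← 0.52·22.181 = 11.534
Arc 2: start y=0.000, vy=11.534 → t=2.351, apex=6.780, x_land=48.676, impact vy=-11.534
  bounce: vy ← 0.52·11.534 = 5.998
Arc 3: start y=0.000, vy=5.998 → t=1.223, apex=1.833, x_land=58.959, impact vy=-5.998
  bounce: vy ← 0.52·5.998 = 3.119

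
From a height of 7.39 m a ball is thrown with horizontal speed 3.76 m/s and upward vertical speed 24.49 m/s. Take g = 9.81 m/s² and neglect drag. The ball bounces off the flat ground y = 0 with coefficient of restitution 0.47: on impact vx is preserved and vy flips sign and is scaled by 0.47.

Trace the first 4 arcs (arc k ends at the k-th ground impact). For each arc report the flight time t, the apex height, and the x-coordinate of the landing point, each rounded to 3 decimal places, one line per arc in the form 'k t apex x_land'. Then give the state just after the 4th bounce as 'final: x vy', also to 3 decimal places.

Arc 1: start y=7.390, vy=24.490 → t=5.278, apex=37.959, x_land=19.846, impact vy=-27.290
  bounce: vy ← 0.47·27.290 = 12.826
Arc 2: start y=0.000, vy=12.826 → t=2.615, apex=8.385, x_land=29.679, impact vy=-12.826
  bounce: vy ← 0.47·12.826 = 6.028
Arc 3: start y=0.000, vy=6.028 → t=1.229, apex=1.852, x_land=34.300, impact vy=-6.028
  bounce: vy ← 0.47·6.028 = 2.833
Arc 4: start y=0.000, vy=2.833 → t=0.578, apex=0.409, x_land=36.472, impact vy=-2.833
  bounce: vy ← 0.47·2.833 = 1.332

1 5.278 37.959 19.846
2 2.615 8.385 29.679
3 1.229 1.852 34.300
4 0.578 0.409 36.472
final: 36.472 1.332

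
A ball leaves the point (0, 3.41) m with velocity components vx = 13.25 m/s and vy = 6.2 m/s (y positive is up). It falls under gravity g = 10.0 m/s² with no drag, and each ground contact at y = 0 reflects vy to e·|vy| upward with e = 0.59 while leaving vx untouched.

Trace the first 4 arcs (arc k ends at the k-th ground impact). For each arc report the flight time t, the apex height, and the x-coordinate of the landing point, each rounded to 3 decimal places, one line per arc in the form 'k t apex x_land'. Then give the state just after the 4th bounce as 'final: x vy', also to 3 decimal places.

Arc 1: start y=3.410, vy=6.200 → t=1.653, apex=5.332, x_land=21.898, impact vy=-10.327
  bounce: vy ← 0.59·10.327 = 6.093
Arc 2: start y=0.000, vy=6.093 → t=1.219, apex=1.856, x_land=38.044, impact vy=-6.093
  bounce: vy ← 0.59·6.093 = 3.595
Arc 3: start y=0.000, vy=3.595 → t=0.719, apex=0.646, x_land=47.570, impact vy=-3.595
  bounce: vy ← 0.59·3.595 = 2.121
Arc 4: start y=0.000, vy=2.121 → t=0.424, apex=0.225, x_land=53.190, impact vy=-2.121
  bounce: vy ← 0.59·2.121 = 1.251

1 1.653 5.332 21.898
2 1.219 1.856 38.044
3 0.719 0.646 47.570
4 0.424 0.225 53.190
final: 53.190 1.251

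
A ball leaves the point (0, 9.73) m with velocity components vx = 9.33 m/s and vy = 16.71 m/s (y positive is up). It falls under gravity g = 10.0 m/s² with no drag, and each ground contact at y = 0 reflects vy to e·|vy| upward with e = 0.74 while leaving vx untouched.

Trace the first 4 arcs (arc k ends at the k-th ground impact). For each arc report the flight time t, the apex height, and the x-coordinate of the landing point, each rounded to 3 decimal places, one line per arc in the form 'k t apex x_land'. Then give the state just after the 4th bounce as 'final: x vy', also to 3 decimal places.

1 3.848 23.691 35.900
2 3.222 12.973 65.957
3 2.384 7.104 88.199
4 1.764 3.890 104.659
final: 104.659 6.527

Arc 1: start y=9.730, vy=16.710 → t=3.848, apex=23.691, x_land=35.900, impact vy=-21.768
  bounce: vy ← 0.74·21.768 = 16.108
Arc 2: start y=0.000, vy=16.108 → t=3.222, apex=12.973, x_land=65.957, impact vy=-16.108
  bounce: vy ← 0.74·16.108 = 11.920
Arc 3: start y=0.000, vy=11.920 → t=2.384, apex=7.104, x_land=88.199, impact vy=-11.920
  bounce: vy ← 0.74·11.920 = 8.821
Arc 4: start y=0.000, vy=8.821 → t=1.764, apex=3.890, x_land=104.659, impact vy=-8.821
  bounce: vy ← 0.74·8.821 = 6.527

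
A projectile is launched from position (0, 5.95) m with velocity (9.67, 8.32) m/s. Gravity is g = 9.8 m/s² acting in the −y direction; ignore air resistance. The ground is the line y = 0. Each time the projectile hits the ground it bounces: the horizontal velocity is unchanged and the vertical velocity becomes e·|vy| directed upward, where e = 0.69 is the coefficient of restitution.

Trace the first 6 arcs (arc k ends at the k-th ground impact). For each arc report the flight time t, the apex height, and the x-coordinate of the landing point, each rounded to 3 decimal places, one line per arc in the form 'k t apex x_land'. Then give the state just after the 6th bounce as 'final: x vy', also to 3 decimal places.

Arc 1: start y=5.950, vy=8.320 → t=2.240, apex=9.482, x_land=21.661, impact vy=-13.632
  bounce: vy ← 0.69·13.632 = 9.406
Arc 2: start y=0.000, vy=9.406 → t=1.920, apex=4.514, x_land=40.224, impact vy=-9.406
  bounce: vy ← 0.69·9.406 = 6.490
Arc 3: start y=0.000, vy=6.490 → t=1.325, apex=2.149, x_land=53.033, impact vy=-6.490
  bounce: vy ← 0.69·6.490 = 4.478
Arc 4: start y=0.000, vy=4.478 → t=0.914, apex=1.023, x_land=61.871, impact vy=-4.478
  bounce: vy ← 0.69·4.478 = 3.090
Arc 5: start y=0.000, vy=3.090 → t=0.631, apex=0.487, x_land=67.969, impact vy=-3.090
  bounce: vy ← 0.69·3.090 = 2.132
Arc 6: start y=0.000, vy=2.132 → t=0.435, apex=0.232, x_land=72.177, impact vy=-2.132
  bounce: vy ← 0.69·2.132 = 1.471

1 2.240 9.482 21.661
2 1.920 4.514 40.224
3 1.325 2.149 53.033
4 0.914 1.023 61.871
5 0.631 0.487 67.969
6 0.435 0.232 72.177
final: 72.177 1.471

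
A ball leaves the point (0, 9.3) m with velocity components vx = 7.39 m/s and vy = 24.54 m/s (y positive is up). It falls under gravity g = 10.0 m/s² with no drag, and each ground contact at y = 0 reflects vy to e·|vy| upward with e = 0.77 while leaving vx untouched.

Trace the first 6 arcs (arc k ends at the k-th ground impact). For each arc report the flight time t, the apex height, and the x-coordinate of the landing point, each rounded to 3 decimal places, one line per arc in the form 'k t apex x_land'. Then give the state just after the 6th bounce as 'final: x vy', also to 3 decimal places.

1 5.262 39.411 38.883
2 4.324 23.367 70.834
3 3.329 13.854 95.436
4 2.563 8.214 114.380
5 1.974 4.870 128.967
6 1.520 2.887 140.199
final: 140.199 5.851

Arc 1: start y=9.300, vy=24.540 → t=5.262, apex=39.411, x_land=38.883, impact vy=-28.075
  bounce: vy ← 0.77·28.075 = 21.618
Arc 2: start y=0.000, vy=21.618 → t=4.324, apex=23.367, x_land=70.834, impact vy=-21.618
  bounce: vy ← 0.77·21.618 = 16.646
Arc 3: start y=0.000, vy=16.646 → t=3.329, apex=13.854, x_land=95.436, impact vy=-16.646
  bounce: vy ← 0.77·16.646 = 12.817
Arc 4: start y=0.000, vy=12.817 → t=2.563, apex=8.214, x_land=114.380, impact vy=-12.817
  bounce: vy ← 0.77·12.817 = 9.869
Arc 5: start y=0.000, vy=9.869 → t=1.974, apex=4.870, x_land=128.967, impact vy=-9.869
  bounce: vy ← 0.77·9.869 = 7.599
Arc 6: start y=0.000, vy=7.599 → t=1.520, apex=2.887, x_land=140.199, impact vy=-7.599
  bounce: vy ← 0.77·7.599 = 5.851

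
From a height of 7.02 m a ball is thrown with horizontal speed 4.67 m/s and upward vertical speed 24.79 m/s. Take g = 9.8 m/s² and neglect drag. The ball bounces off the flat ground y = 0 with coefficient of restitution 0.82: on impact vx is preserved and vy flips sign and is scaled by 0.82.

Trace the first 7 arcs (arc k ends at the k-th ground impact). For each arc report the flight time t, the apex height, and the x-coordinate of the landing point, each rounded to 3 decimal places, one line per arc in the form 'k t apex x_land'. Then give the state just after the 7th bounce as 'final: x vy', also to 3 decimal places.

1 5.328 38.374 24.882
2 4.590 25.803 46.315
3 3.763 17.350 63.890
4 3.086 11.666 78.302
5 2.531 7.844 90.119
6 2.075 5.274 99.809
7 1.702 3.547 107.756
final: 107.756 6.837

Arc 1: start y=7.020, vy=24.790 → t=5.328, apex=38.374, x_land=24.882, impact vy=-27.425
  bounce: vy ← 0.82·27.425 = 22.489
Arc 2: start y=0.000, vy=22.489 → t=4.590, apex=25.803, x_land=46.315, impact vy=-22.489
  bounce: vy ← 0.82·22.489 = 18.441
Arc 3: start y=0.000, vy=18.441 → t=3.763, apex=17.350, x_land=63.890, impact vy=-18.441
  bounce: vy ← 0.82·18.441 = 15.121
Arc 4: start y=0.000, vy=15.121 → t=3.086, apex=11.666, x_land=78.302, impact vy=-15.121
  bounce: vy ← 0.82·15.121 = 12.399
Arc 5: start y=0.000, vy=12.399 → t=2.531, apex=7.844, x_land=90.119, impact vy=-12.399
  bounce: vy ← 0.82·12.399 = 10.168
Arc 6: start y=0.000, vy=10.168 → t=2.075, apex=5.274, x_land=99.809, impact vy=-10.168
  bounce: vy ← 0.82·10.168 = 8.337
Arc 7: start y=0.000, vy=8.337 → t=1.702, apex=3.547, x_land=107.756, impact vy=-8.337
  bounce: vy ← 0.82·8.337 = 6.837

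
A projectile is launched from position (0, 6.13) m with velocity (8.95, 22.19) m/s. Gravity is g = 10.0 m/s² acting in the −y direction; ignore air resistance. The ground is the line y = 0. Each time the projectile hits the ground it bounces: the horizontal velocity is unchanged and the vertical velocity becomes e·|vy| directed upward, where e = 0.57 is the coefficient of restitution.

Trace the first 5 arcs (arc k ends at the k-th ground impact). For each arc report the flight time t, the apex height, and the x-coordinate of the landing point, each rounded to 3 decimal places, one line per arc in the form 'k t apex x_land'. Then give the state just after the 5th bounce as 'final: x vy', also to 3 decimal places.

Arc 1: start y=6.130, vy=22.190 → t=4.699, apex=30.750, x_land=42.055, impact vy=-24.799
  bounce: vy ← 0.57·24.799 = 14.135
Arc 2: start y=0.000, vy=14.135 → t=2.827, apex=9.991, x_land=67.358, impact vy=-14.135
  bounce: vy ← 0.57·14.135 = 8.057
Arc 3: start y=0.000, vy=8.057 → t=1.611, apex=3.246, x_land=81.780, impact vy=-8.057
  bounce: vy ← 0.57·8.057 = 4.593
Arc 4: start y=0.000, vy=4.593 → t=0.919, apex=1.055, x_land=90.001, impact vy=-4.593
  bounce: vy ← 0.57·4.593 = 2.618
Arc 5: start y=0.000, vy=2.618 → t=0.524, apex=0.343, x_land=94.687, impact vy=-2.618
  bounce: vy ← 0.57·2.618 = 1.492

1 4.699 30.750 42.055
2 2.827 9.991 67.358
3 1.611 3.246 81.780
4 0.919 1.055 90.001
5 0.524 0.343 94.687
final: 94.687 1.492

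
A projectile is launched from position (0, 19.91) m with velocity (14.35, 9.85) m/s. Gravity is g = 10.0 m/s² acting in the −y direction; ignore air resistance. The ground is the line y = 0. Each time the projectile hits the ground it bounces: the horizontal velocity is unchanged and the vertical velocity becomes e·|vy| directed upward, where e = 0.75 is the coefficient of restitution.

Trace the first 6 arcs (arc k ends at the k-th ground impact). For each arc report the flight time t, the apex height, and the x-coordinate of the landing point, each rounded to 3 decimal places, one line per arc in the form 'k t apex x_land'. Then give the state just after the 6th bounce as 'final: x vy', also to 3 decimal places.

Arc 1: start y=19.910, vy=9.850 → t=3.210, apex=24.761, x_land=46.069, impact vy=-22.254
  bounce: vy ← 0.75·22.254 = 16.690
Arc 2: start y=0.000, vy=16.690 → t=3.338, apex=13.928, x_land=93.970, impact vy=-16.690
  bounce: vy ← 0.75·16.690 = 12.518
Arc 3: start y=0.000, vy=12.518 → t=2.504, apex=7.835, x_land=129.895, impact vy=-12.518
  bounce: vy ← 0.75·12.518 = 9.388
Arc 4: start y=0.000, vy=9.388 → t=1.878, apex=4.407, x_land=156.839, impact vy=-9.388
  bounce: vy ← 0.75·9.388 = 7.041
Arc 5: start y=0.000, vy=7.041 → t=1.408, apex=2.479, x_land=177.048, impact vy=-7.041
  bounce: vy ← 0.75·7.041 = 5.281
Arc 6: start y=0.000, vy=5.281 → t=1.056, apex=1.394, x_land=192.204, impact vy=-5.281
  bounce: vy ← 0.75·5.281 = 3.961

1 3.210 24.761 46.069
2 3.338 13.928 93.970
3 2.504 7.835 129.895
4 1.878 4.407 156.839
5 1.408 2.479 177.048
6 1.056 1.394 192.204
final: 192.204 3.961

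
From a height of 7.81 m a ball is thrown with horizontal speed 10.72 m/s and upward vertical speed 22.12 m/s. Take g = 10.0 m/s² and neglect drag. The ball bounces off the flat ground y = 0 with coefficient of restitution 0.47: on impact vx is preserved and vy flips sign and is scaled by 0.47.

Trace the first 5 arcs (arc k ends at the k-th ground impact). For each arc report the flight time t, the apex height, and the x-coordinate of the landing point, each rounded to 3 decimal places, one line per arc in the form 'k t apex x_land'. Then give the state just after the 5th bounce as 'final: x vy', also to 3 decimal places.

Arc 1: start y=7.810, vy=22.120 → t=4.753, apex=32.275, x_land=50.948, impact vy=-25.407
  bounce: vy ← 0.47·25.407 = 11.941
Arc 2: start y=0.000, vy=11.941 → t=2.388, apex=7.129, x_land=76.550, impact vy=-11.941
  bounce: vy ← 0.47·11.941 = 5.612
Arc 3: start y=0.000, vy=5.612 → t=1.122, apex=1.575, x_land=88.583, impact vy=-5.612
  bounce: vy ← 0.47·5.612 = 2.638
Arc 4: start y=0.000, vy=2.638 → t=0.528, apex=0.348, x_land=94.238, impact vy=-2.638
  bounce: vy ← 0.47·2.638 = 1.240
Arc 5: start y=0.000, vy=1.240 → t=0.248, apex=0.077, x_land=96.896, impact vy=-1.240
  bounce: vy ← 0.47·1.240 = 0.583

1 4.753 32.275 50.948
2 2.388 7.129 76.550
3 1.122 1.575 88.583
4 0.528 0.348 94.238
5 0.248 0.077 96.896
final: 96.896 0.583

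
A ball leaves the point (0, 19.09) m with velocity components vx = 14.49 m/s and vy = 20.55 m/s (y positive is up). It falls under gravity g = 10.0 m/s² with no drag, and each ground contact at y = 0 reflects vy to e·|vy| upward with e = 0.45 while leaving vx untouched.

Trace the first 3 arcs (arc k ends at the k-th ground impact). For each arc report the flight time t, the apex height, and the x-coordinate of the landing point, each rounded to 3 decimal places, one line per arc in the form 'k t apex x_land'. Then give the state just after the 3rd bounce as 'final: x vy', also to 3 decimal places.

Arc 1: start y=19.090, vy=20.550 → t=4.891, apex=40.205, x_land=70.866, impact vy=-28.357
  bounce: vy ← 0.45·28.357 = 12.761
Arc 2: start y=0.000, vy=12.761 → t=2.552, apex=8.142, x_land=107.846, impact vy=-12.761
  bounce: vy ← 0.45·12.761 = 5.742
Arc 3: start y=0.000, vy=5.742 → t=1.148, apex=1.649, x_land=124.487, impact vy=-5.742
  bounce: vy ← 0.45·5.742 = 2.584

1 4.891 40.205 70.866
2 2.552 8.142 107.846
3 1.148 1.649 124.487
final: 124.487 2.584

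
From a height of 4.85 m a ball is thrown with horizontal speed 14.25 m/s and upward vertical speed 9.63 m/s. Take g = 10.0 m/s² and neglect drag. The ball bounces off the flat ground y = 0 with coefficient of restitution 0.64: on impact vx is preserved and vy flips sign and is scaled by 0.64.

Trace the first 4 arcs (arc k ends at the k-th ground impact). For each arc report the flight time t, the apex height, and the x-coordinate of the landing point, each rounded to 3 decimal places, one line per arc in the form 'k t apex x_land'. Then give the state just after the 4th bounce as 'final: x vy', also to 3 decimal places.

Arc 1: start y=4.850, vy=9.630 → t=2.340, apex=9.487, x_land=33.351, impact vy=-13.775
  bounce: vy ← 0.64·13.775 = 8.816
Arc 2: start y=0.000, vy=8.816 → t=1.763, apex=3.886, x_land=58.476, impact vy=-8.816
  bounce: vy ← 0.64·8.816 = 5.642
Arc 3: start y=0.000, vy=5.642 → t=1.128, apex=1.592, x_land=74.556, impact vy=-5.642
  bounce: vy ← 0.64·5.642 = 3.611
Arc 4: start y=0.000, vy=3.611 → t=0.722, apex=0.652, x_land=84.847, impact vy=-3.611
  bounce: vy ← 0.64·3.611 = 2.311

1 2.340 9.487 33.351
2 1.763 3.886 58.476
3 1.128 1.592 74.556
4 0.722 0.652 84.847
final: 84.847 2.311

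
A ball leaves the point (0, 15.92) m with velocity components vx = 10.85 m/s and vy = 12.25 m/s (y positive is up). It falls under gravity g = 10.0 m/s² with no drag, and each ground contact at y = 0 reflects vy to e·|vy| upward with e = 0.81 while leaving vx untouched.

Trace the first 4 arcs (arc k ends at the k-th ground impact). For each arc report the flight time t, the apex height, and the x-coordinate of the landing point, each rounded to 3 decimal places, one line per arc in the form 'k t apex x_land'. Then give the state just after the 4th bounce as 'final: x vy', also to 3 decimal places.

1 3.389 23.423 36.775
2 3.506 15.368 74.819
3 2.840 10.083 105.634
4 2.301 6.615 130.594
final: 130.594 9.317

Arc 1: start y=15.920, vy=12.250 → t=3.389, apex=23.423, x_land=36.775, impact vy=-21.644
  bounce: vy ← 0.81·21.644 = 17.532
Arc 2: start y=0.000, vy=17.532 → t=3.506, apex=15.368, x_land=74.819, impact vy=-17.532
  bounce: vy ← 0.81·17.532 = 14.201
Arc 3: start y=0.000, vy=14.201 → t=2.840, apex=10.083, x_land=105.634, impact vy=-14.201
  bounce: vy ← 0.81·14.201 = 11.503
Arc 4: start y=0.000, vy=11.503 → t=2.301, apex=6.615, x_land=130.594, impact vy=-11.503
  bounce: vy ← 0.81·11.503 = 9.317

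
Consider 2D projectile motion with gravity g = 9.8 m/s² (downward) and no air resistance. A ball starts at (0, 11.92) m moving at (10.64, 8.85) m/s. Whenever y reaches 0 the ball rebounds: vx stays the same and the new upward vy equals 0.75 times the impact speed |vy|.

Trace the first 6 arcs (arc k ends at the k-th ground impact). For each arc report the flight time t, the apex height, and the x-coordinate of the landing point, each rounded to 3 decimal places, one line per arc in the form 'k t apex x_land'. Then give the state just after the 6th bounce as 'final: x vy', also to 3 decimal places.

1 2.705 15.916 28.785
2 2.703 8.953 57.549
3 2.028 5.036 79.122
4 1.521 2.833 95.302
5 1.140 1.593 107.437
6 0.855 0.896 116.538
final: 116.538 3.143

Arc 1: start y=11.920, vy=8.850 → t=2.705, apex=15.916, x_land=28.785, impact vy=-17.662
  bounce: vy ← 0.75·17.662 = 13.247
Arc 2: start y=0.000, vy=13.247 → t=2.703, apex=8.953, x_land=57.549, impact vy=-13.247
  bounce: vy ← 0.75·13.247 = 9.935
Arc 3: start y=0.000, vy=9.935 → t=2.028, apex=5.036, x_land=79.122, impact vy=-9.935
  bounce: vy ← 0.75·9.935 = 7.451
Arc 4: start y=0.000, vy=7.451 → t=1.521, apex=2.833, x_land=95.302, impact vy=-7.451
  bounce: vy ← 0.75·7.451 = 5.588
Arc 5: start y=0.000, vy=5.588 → t=1.140, apex=1.593, x_land=107.437, impact vy=-5.588
  bounce: vy ← 0.75·5.588 = 4.191
Arc 6: start y=0.000, vy=4.191 → t=0.855, apex=0.896, x_land=116.538, impact vy=-4.191
  bounce: vy ← 0.75·4.191 = 3.143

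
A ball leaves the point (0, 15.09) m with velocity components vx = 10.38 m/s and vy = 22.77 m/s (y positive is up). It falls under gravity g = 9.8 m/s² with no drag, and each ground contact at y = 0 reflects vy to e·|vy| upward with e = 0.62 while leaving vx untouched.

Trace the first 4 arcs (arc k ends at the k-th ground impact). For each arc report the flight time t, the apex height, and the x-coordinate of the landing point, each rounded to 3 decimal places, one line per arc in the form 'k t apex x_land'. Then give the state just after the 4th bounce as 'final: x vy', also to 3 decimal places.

1 5.235 41.543 54.341
2 3.611 15.969 91.819
3 2.239 6.138 115.054
4 1.388 2.360 129.461
final: 129.461 4.216

Arc 1: start y=15.090, vy=22.770 → t=5.235, apex=41.543, x_land=54.341, impact vy=-28.535
  bounce: vy ← 0.62·28.535 = 17.692
Arc 2: start y=0.000, vy=17.692 → t=3.611, apex=15.969, x_land=91.819, impact vy=-17.692
  bounce: vy ← 0.62·17.692 = 10.969
Arc 3: start y=0.000, vy=10.969 → t=2.239, apex=6.138, x_land=115.054, impact vy=-10.969
  bounce: vy ← 0.62·10.969 = 6.801
Arc 4: start y=0.000, vy=6.801 → t=1.388, apex=2.360, x_land=129.461, impact vy=-6.801
  bounce: vy ← 0.62·6.801 = 4.216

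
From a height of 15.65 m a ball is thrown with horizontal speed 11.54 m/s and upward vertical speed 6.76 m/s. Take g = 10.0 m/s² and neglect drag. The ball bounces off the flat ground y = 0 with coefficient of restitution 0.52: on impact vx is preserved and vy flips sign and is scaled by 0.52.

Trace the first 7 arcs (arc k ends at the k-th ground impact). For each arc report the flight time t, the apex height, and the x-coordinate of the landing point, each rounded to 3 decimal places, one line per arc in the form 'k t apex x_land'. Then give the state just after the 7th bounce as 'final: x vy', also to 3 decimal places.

Arc 1: start y=15.650, vy=6.760 → t=2.570, apex=17.935, x_land=29.657, impact vy=-18.939
  bounce: vy ← 0.52·18.939 = 9.848
Arc 2: start y=0.000, vy=9.848 → t=1.970, apex=4.850, x_land=52.387, impact vy=-9.848
  bounce: vy ← 0.52·9.848 = 5.121
Arc 3: start y=0.000, vy=5.121 → t=1.024, apex=1.311, x_land=64.207, impact vy=-5.121
  bounce: vy ← 0.52·5.121 = 2.663
Arc 4: start y=0.000, vy=2.663 → t=0.533, apex=0.355, x_land=70.353, impact vy=-2.663
  bounce: vy ← 0.52·2.663 = 1.385
Arc 5: start y=0.000, vy=1.385 → t=0.277, apex=0.096, x_land=73.549, impact vy=-1.385
  bounce: vy ← 0.52·1.385 = 0.720
Arc 6: start y=0.000, vy=0.720 → t=0.144, apex=0.026, x_land=75.211, impact vy=-0.720
  bounce: vy ← 0.52·0.720 = 0.374
Arc 7: start y=0.000, vy=0.374 → t=0.075, apex=0.007, x_land=76.075, impact vy=-0.374
  bounce: vy ← 0.52·0.374 = 0.195

1 2.570 17.935 29.657
2 1.970 4.850 52.387
3 1.024 1.311 64.207
4 0.533 0.355 70.353
5 0.277 0.096 73.549
6 0.144 0.026 75.211
7 0.075 0.007 76.075
final: 76.075 0.195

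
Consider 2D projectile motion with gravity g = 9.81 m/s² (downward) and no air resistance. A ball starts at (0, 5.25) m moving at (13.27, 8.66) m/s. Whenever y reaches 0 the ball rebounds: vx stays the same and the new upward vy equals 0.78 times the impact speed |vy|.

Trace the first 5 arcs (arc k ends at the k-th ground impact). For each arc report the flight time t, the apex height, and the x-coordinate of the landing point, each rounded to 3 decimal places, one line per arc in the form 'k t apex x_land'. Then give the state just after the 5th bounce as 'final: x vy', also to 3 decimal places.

Arc 1: start y=5.250, vy=8.660 → t=2.243, apex=9.072, x_land=29.762, impact vy=-13.342
  bounce: vy ← 0.78·13.342 = 10.407
Arc 2: start y=0.000, vy=10.407 → t=2.122, apex=5.520, x_land=57.916, impact vy=-10.407
  bounce: vy ← 0.78·10.407 = 8.117
Arc 3: start y=0.000, vy=8.117 → t=1.655, apex=3.358, x_land=79.876, impact vy=-8.117
  bounce: vy ← 0.78·8.117 = 6.331
Arc 4: start y=0.000, vy=6.331 → t=1.291, apex=2.043, x_land=97.004, impact vy=-6.331
  bounce: vy ← 0.78·6.331 = 4.938
Arc 5: start y=0.000, vy=4.938 → t=1.007, apex=1.243, x_land=110.365, impact vy=-4.938
  bounce: vy ← 0.78·4.938 = 3.852

1 2.243 9.072 29.762
2 2.122 5.520 57.916
3 1.655 3.358 79.876
4 1.291 2.043 97.004
5 1.007 1.243 110.365
final: 110.365 3.852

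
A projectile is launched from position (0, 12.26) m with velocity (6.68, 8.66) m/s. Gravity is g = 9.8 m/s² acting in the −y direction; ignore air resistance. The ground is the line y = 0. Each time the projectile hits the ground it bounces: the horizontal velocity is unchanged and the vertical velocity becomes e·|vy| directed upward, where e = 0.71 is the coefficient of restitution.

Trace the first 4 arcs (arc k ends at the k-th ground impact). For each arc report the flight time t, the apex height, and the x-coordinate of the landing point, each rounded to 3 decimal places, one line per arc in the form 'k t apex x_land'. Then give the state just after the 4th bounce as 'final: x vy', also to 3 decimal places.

Arc 1: start y=12.260, vy=8.660 → t=2.696, apex=16.086, x_land=18.006, impact vy=-17.756
  bounce: vy ← 0.71·17.756 = 12.607
Arc 2: start y=0.000, vy=12.607 → t=2.573, apex=8.109, x_land=35.193, impact vy=-12.607
  bounce: vy ← 0.71·12.607 = 8.951
Arc 3: start y=0.000, vy=8.951 → t=1.827, apex=4.088, x_land=47.396, impact vy=-8.951
  bounce: vy ← 0.71·8.951 = 6.355
Arc 4: start y=0.000, vy=6.355 → t=1.297, apex=2.061, x_land=56.060, impact vy=-6.355
  bounce: vy ← 0.71·6.355 = 4.512

1 2.696 16.086 18.006
2 2.573 8.109 35.193
3 1.827 4.088 47.396
4 1.297 2.061 56.060
final: 56.060 4.512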